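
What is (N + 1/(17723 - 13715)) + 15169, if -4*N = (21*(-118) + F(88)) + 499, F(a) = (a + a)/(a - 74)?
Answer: 439374001/28056 ≈ 15661.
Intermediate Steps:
F(a) = 2*a/(-74 + a) (F(a) = (2*a)/(-74 + a) = 2*a/(-74 + a))
N = 13765/28 (N = -((21*(-118) + 2*88/(-74 + 88)) + 499)/4 = -((-2478 + 2*88/14) + 499)/4 = -((-2478 + 2*88*(1/14)) + 499)/4 = -((-2478 + 88/7) + 499)/4 = -(-17258/7 + 499)/4 = -¼*(-13765/7) = 13765/28 ≈ 491.61)
(N + 1/(17723 - 13715)) + 15169 = (13765/28 + 1/(17723 - 13715)) + 15169 = (13765/28 + 1/4008) + 15169 = 13792537/28056 + 15169 = 439374001/28056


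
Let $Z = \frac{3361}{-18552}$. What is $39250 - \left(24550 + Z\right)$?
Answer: $\frac{272717761}{18552} \approx 14700.0$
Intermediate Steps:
$Z = - \frac{3361}{18552}$ ($Z = 3361 \left(- \frac{1}{18552}\right) = - \frac{3361}{18552} \approx -0.18117$)
$39250 - \left(24550 + Z\right) = 39250 - \frac{455448239}{18552} = \frac{272717761}{18552}$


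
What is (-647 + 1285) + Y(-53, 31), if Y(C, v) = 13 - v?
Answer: 620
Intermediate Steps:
(-647 + 1285) + Y(-53, 31) = (-647 + 1285) + (13 - 1*31) = 638 + (13 - 31) = 638 - 18 = 620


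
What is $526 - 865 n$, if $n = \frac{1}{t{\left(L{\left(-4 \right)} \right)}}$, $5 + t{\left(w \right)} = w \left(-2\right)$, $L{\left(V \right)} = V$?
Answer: $\frac{713}{3} \approx 237.67$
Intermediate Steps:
$t{\left(w \right)} = -5 - 2 w$ ($t{\left(w \right)} = -5 + w \left(-2\right) = -5 - 2 w$)
$n = \frac{1}{3}$ ($n = \frac{1}{-5 - -8} = \frac{1}{-5 + 8} = \frac{1}{3} \approx 0.33333$)
$526 - 865 n = 526 - \frac{865}{3} = \frac{713}{3}$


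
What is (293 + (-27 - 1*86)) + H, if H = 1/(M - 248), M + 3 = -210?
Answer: 82979/461 ≈ 180.00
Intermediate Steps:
M = -213 (M = -3 - 210 = -213)
H = -1/461 (H = 1/(-213 - 248) = 1/(-461) = -1/461 ≈ -0.0021692)
(293 + (-27 - 1*86)) + H = (293 + (-27 - 1*86)) - 1/461 = (293 + (-27 - 86)) - 1/461 = (293 - 113) - 1/461 = 180 - 1/461 = 82979/461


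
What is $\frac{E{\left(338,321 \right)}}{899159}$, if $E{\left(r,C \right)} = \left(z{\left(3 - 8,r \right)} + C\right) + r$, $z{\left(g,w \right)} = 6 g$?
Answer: $\frac{629}{899159} \approx 0.00069954$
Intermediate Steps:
$E{\left(r,C \right)} = -30 + C + r$ ($E{\left(r,C \right)} = \left(6 \left(3 - 8\right) + C\right) + r = \left(6 \left(-5\right) + C\right) + r = \left(-30 + C\right) + r = -30 + C + r$)
$\frac{E{\left(338,321 \right)}}{899159} = \frac{-30 + 321 + 338}{899159} = 629 \cdot \frac{1}{899159} = \frac{629}{899159}$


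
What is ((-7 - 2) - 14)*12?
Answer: -276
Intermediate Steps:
((-7 - 2) - 14)*12 = (-9 - 14)*12 = -23*12 = -276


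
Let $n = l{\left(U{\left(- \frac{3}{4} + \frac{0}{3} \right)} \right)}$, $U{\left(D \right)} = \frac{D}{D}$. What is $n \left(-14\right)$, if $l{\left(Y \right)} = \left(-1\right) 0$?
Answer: $0$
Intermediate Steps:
$U{\left(D \right)} = 1$
$l{\left(Y \right)} = 0$
$n = 0$
$n \left(-14\right) = 0 \left(-14\right) = 0$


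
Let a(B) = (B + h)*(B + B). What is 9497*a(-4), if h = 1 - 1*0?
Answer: 227928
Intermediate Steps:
h = 1 (h = 1 + 0 = 1)
a(B) = 2*B*(1 + B) (a(B) = (B + 1)*(B + B) = (1 + B)*(2*B) = 2*B*(1 + B))
9497*a(-4) = 9497*(2*(-4)*(1 - 4)) = 9497*(2*(-4)*(-3)) = 9497*24 = 227928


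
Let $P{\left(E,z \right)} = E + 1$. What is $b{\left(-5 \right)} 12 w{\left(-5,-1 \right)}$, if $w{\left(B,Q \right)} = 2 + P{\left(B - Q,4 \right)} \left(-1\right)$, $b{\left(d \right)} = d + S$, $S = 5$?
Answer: $0$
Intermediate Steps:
$P{\left(E,z \right)} = 1 + E$
$b{\left(d \right)} = 5 + d$ ($b{\left(d \right)} = d + 5 = 5 + d$)
$w{\left(B,Q \right)} = 1 + Q - B$ ($w{\left(B,Q \right)} = 2 + \left(1 + \left(B - Q\right)\right) \left(-1\right) = 2 + \left(1 + B - Q\right) \left(-1\right) = 2 - \left(1 + B - Q\right) = 1 + Q - B$)
$b{\left(-5 \right)} 12 w{\left(-5,-1 \right)} = \left(5 - 5\right) 12 \left(1 - 1 - -5\right) = 0 \cdot 12 \left(1 - 1 + 5\right) = 0 \cdot 5 = 0$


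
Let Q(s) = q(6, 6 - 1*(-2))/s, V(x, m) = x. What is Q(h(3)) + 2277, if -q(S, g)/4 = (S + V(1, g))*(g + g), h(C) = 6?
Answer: 6607/3 ≈ 2202.3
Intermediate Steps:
q(S, g) = -8*g*(1 + S) (q(S, g) = -4*(S + 1)*(g + g) = -4*(1 + S)*2*g = -8*g*(1 + S))
Q(s) = -448/s (Q(s) = (-8*(6 - 1*(-2))*(1 + 6))/s = (-8*(6 + 2)*7)/s = (-8*8*7)/s = -448/s)
Q(h(3)) + 2277 = -448/6 + 2277 = -448*⅙ + 2277 = -224/3 + 2277 = 6607/3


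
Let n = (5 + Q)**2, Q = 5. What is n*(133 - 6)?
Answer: 12700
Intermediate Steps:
n = 100 (n = (5 + 5)**2 = 10**2 = 100)
n*(133 - 6) = 100*(133 - 6) = 100*127 = 12700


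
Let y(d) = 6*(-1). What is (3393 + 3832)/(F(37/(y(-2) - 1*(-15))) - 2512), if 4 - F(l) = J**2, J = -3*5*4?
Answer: -7225/6108 ≈ -1.1829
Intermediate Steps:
y(d) = -6
J = -60 (J = -15*4 = -60)
F(l) = -3596 (F(l) = 4 - 1*(-60)**2 = 4 - 1*3600 = 4 - 3600 = -3596)
(3393 + 3832)/(F(37/(y(-2) - 1*(-15))) - 2512) = (3393 + 3832)/(-3596 - 2512) = 7225/(-6108) = 7225*(-1/6108) = -7225/6108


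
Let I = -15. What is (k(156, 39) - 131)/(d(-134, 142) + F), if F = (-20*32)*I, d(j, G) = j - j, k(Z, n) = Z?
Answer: 1/384 ≈ 0.0026042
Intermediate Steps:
d(j, G) = 0
F = 9600 (F = -20*32*(-15) = -640*(-15) = 9600)
(k(156, 39) - 131)/(d(-134, 142) + F) = (156 - 131)/(0 + 9600) = 25/9600 = 25*(1/9600) = 1/384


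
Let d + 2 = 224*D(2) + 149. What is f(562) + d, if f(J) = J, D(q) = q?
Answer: 1157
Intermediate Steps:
d = 595 (d = -2 + (224*2 + 149) = -2 + (448 + 149) = -2 + 597 = 595)
f(562) + d = 562 + 595 = 1157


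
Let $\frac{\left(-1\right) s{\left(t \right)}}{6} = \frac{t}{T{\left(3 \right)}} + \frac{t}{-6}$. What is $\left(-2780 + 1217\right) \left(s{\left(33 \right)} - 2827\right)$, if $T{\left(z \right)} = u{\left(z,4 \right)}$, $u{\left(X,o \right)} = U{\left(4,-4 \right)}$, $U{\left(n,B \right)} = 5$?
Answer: $\frac{22144584}{5} \approx 4.4289 \cdot 10^{6}$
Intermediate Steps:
$u{\left(X,o \right)} = 5$
$T{\left(z \right)} = 5$
$s{\left(t \right)} = - \frac{t}{5}$ ($s{\left(t \right)} = - 6 \left(\frac{t}{5} + \frac{t}{-6}\right) = - 6 \left(t \frac{1}{5} + t \left(- \frac{1}{6}\right)\right) = - 6 \left(\frac{t}{5} - \frac{t}{6}\right) = - 6 \frac{t}{30} = - \frac{t}{5}$)
$\left(-2780 + 1217\right) \left(s{\left(33 \right)} - 2827\right) = \left(-2780 + 1217\right) \left(\left(- \frac{1}{5}\right) 33 - 2827\right) = - 1563 \left(- \frac{33}{5} - 2827\right) = \left(-1563\right) \left(- \frac{14168}{5}\right) = \frac{22144584}{5}$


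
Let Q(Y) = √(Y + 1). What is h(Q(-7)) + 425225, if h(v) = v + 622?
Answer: 425847 + I*√6 ≈ 4.2585e+5 + 2.4495*I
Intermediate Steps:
Q(Y) = √(1 + Y)
h(v) = 622 + v
h(Q(-7)) + 425225 = (622 + √(1 - 7)) + 425225 = (622 + √(-6)) + 425225 = (622 + I*√6) + 425225 = 425847 + I*√6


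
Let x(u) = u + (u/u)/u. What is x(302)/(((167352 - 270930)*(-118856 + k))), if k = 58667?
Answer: 91205/1882745385084 ≈ 4.8443e-8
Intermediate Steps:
x(u) = u + 1/u
x(302)/(((167352 - 270930)*(-118856 + k))) = (302 + 1/302)/(((167352 - 270930)*(-118856 + 58667))) = (302 + 1/302)/((-103578*(-60189))) = (91205/302)/6234256242 = (91205/302)*(1/6234256242) = 91205/1882745385084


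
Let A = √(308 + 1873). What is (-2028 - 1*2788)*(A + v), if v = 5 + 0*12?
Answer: -24080 - 4816*√2181 ≈ -2.4899e+5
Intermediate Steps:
v = 5 (v = 5 + 0 = 5)
A = √2181 ≈ 46.701
(-2028 - 1*2788)*(A + v) = (-2028 - 1*2788)*(√2181 + 5) = (-2028 - 2788)*(5 + √2181) = -4816*(5 + √2181) = -24080 - 4816*√2181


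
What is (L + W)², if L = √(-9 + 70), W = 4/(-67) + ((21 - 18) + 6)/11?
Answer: 33445790/543169 + 1118*√61/737 ≈ 73.423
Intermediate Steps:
W = 559/737 (W = 4*(-1/67) + (3 + 6)*(1/11) = -4/67 + 9*(1/11) = -4/67 + 9/11 = 559/737 ≈ 0.75848)
L = √61 ≈ 7.8102
(L + W)² = (√61 + 559/737)² = (559/737 + √61)²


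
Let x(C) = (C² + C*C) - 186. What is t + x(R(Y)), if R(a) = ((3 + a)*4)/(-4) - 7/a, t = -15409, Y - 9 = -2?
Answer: -15353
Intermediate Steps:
Y = 7 (Y = 9 - 2 = 7)
R(a) = -3 - a - 7/a (R(a) = (12 + 4*a)*(-¼) - 7/a = (-3 - a) - 7/a = -3 - a - 7/a)
x(C) = -186 + 2*C² (x(C) = (C² + C²) - 186 = 2*C² - 186 = -186 + 2*C²)
t + x(R(Y)) = -15409 + (-186 + 2*(-3 - 1*7 - 7/7)²) = -15409 + (-186 + 2*(-3 - 7 - 7*⅐)²) = -15409 + (-186 + 2*(-3 - 7 - 1)²) = -15409 + (-186 + 2*(-11)²) = -15409 + (-186 + 2*121) = -15409 + (-186 + 242) = -15409 + 56 = -15353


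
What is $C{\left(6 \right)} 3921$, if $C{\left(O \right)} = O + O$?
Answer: $47052$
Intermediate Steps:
$C{\left(O \right)} = 2 O$
$C{\left(6 \right)} 3921 = 2 \cdot 6 \cdot 3921 = 12 \cdot 3921 = 47052$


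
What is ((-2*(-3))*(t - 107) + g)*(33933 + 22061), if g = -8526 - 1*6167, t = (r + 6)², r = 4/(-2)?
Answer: -853292566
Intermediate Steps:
r = -2 (r = 4*(-½) = -2)
t = 16 (t = (-2 + 6)² = 4² = 16)
g = -14693 (g = -8526 - 6167 = -14693)
((-2*(-3))*(t - 107) + g)*(33933 + 22061) = ((-2*(-3))*(16 - 107) - 14693)*(33933 + 22061) = (6*(-91) - 14693)*55994 = (-546 - 14693)*55994 = -15239*55994 = -853292566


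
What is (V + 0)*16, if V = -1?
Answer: -16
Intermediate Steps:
(V + 0)*16 = (-1 + 0)*16 = -1*16 = -16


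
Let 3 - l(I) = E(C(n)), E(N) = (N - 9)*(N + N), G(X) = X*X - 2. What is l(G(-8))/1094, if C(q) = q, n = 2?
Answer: 31/1094 ≈ 0.028336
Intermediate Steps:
G(X) = -2 + X**2 (G(X) = X**2 - 2 = -2 + X**2)
E(N) = 2*N*(-9 + N) (E(N) = (-9 + N)*(2*N) = 2*N*(-9 + N))
l(I) = 31 (l(I) = 3 - 2*2*(-9 + 2) = 3 - 2*2*(-7) = 3 - 1*(-28) = 3 + 28 = 31)
l(G(-8))/1094 = 31/1094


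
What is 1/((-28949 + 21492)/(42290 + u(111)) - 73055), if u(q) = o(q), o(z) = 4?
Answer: -42294/3089795627 ≈ -1.3688e-5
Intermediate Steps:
u(q) = 4
1/((-28949 + 21492)/(42290 + u(111)) - 73055) = 1/((-28949 + 21492)/(42290 + 4) - 73055) = 1/(-7457/42294 - 73055) = 1/(-3089795627/42294) = -42294/3089795627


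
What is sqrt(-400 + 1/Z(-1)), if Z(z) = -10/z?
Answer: I*sqrt(39990)/10 ≈ 19.997*I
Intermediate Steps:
sqrt(-400 + 1/Z(-1)) = sqrt(-400 + 1/(-10/(-1))) = sqrt(-400 + 1/(-10*(-1))) = sqrt(-400 + 1/10) = sqrt(-3999/10) = I*sqrt(39990)/10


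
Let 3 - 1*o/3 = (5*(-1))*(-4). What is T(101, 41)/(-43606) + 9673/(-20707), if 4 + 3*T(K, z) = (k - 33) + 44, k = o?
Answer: -632245703/1354424163 ≈ -0.46680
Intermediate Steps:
o = -51 (o = 9 - 3*5*(-1)*(-4) = 9 - (-15)*(-4) = 9 - 3*20 = 9 - 60 = -51)
k = -51
T(K, z) = -44/3 (T(K, z) = -4/3 + ((-51 - 33) + 44)/3 = -4/3 + (-84 + 44)/3 = -4/3 + (⅓)*(-40) = -4/3 - 40/3 = -44/3)
T(101, 41)/(-43606) + 9673/(-20707) = -44/3/(-43606) + 9673/(-20707) = -44/3*(-1/43606) + 9673*(-1/20707) = 22/65409 - 9673/20707 = -632245703/1354424163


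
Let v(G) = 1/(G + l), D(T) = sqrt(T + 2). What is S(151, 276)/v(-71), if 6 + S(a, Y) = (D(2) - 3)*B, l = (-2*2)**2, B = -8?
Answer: -110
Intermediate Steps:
l = 16 (l = (-4)**2 = 16)
D(T) = sqrt(2 + T)
S(a, Y) = 2 (S(a, Y) = -6 + (sqrt(2 + 2) - 3)*(-8) = -6 + (sqrt(4) - 3)*(-8) = -6 + (2 - 3)*(-8) = -6 - 1*(-8) = -6 + 8 = 2)
v(G) = 1/(16 + G) (v(G) = 1/(G + 16) = 1/(16 + G))
S(151, 276)/v(-71) = 2/(1/(16 - 71)) = 2/(1/(-55)) = 2/(-1/55) = 2*(-55) = -110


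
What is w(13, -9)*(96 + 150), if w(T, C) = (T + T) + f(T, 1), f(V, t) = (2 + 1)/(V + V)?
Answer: 83517/13 ≈ 6424.4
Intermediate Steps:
f(V, t) = 3/(2*V) (f(V, t) = 3/((2*V)) = 3*(1/(2*V)) = 3/(2*V))
w(T, C) = 2*T + 3/(2*T) (w(T, C) = (T + T) + 3/(2*T) = 2*T + 3/(2*T))
w(13, -9)*(96 + 150) = (2*13 + (3/2)/13)*(96 + 150) = (26 + (3/2)*(1/13))*246 = (26 + 3/26)*246 = (679/26)*246 = 83517/13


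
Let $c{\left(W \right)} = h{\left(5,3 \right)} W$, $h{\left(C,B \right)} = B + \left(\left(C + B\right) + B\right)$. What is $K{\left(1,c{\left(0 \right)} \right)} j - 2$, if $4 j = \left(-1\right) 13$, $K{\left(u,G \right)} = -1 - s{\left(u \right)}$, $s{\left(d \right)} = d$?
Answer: $\frac{9}{2} \approx 4.5$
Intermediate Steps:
$h{\left(C,B \right)} = C + 3 B$ ($h{\left(C,B \right)} = B + \left(\left(B + C\right) + B\right) = B + \left(C + 2 B\right) = C + 3 B$)
$c{\left(W \right)} = 14 W$ ($c{\left(W \right)} = \left(5 + 3 \cdot 3\right) W = \left(5 + 9\right) W = 14 W$)
$K{\left(u,G \right)} = -1 - u$
$j = - \frac{13}{4}$ ($j = \frac{\left(-1\right) 13}{4} = \frac{1}{4} \left(-13\right) = - \frac{13}{4} \approx -3.25$)
$K{\left(1,c{\left(0 \right)} \right)} j - 2 = \left(-1 - 1\right) \left(- \frac{13}{4}\right) - 2 = \left(-1 - 1\right) \left(- \frac{13}{4}\right) + \left(-3 + 1\right) = \left(-2\right) \left(- \frac{13}{4}\right) - 2 = \frac{13}{2} - 2 = \frac{9}{2}$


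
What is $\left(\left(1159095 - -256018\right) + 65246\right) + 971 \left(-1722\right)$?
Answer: $-191703$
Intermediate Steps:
$\left(\left(1159095 - -256018\right) + 65246\right) + 971 \left(-1722\right) = \left(\left(1159095 + 256018\right) + 65246\right) - 1672062 = \left(1415113 + 65246\right) - 1672062 = 1480359 - 1672062 = -191703$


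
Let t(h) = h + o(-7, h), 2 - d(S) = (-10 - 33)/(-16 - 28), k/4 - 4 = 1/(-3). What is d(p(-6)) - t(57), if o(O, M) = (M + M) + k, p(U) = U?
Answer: -24373/132 ≈ -184.64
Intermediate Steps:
k = 44/3 (k = 16 + 4/(-3) = 16 + 4*(-1/3) = 16 - 4/3 = 44/3 ≈ 14.667)
d(S) = 45/44 (d(S) = 2 - (-10 - 33)/(-16 - 28) = 2 - (-43)/(-44) = 2 - (-43)*(-1)/44 = 2 - 1*43/44 = 2 - 43/44 = 45/44)
o(O, M) = 44/3 + 2*M (o(O, M) = (M + M) + 44/3 = 2*M + 44/3 = 44/3 + 2*M)
t(h) = 44/3 + 3*h (t(h) = h + (44/3 + 2*h) = 44/3 + 3*h)
d(p(-6)) - t(57) = 45/44 - (44/3 + 3*57) = 45/44 - (44/3 + 171) = 45/44 - 1*557/3 = 45/44 - 557/3 = -24373/132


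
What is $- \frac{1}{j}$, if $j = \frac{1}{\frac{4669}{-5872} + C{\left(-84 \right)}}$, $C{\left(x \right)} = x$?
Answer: $\frac{497917}{5872} \approx 84.795$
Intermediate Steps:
$j = - \frac{5872}{497917}$ ($j = \frac{1}{\frac{4669}{-5872} - 84} = \frac{1}{4669 \left(- \frac{1}{5872}\right) - 84} = \frac{1}{- \frac{4669}{5872} - 84} = \frac{1}{- \frac{497917}{5872}} = - \frac{5872}{497917} \approx -0.011793$)
$- \frac{1}{j} = - \frac{1}{- \frac{5872}{497917}} = \left(-1\right) \left(- \frac{497917}{5872}\right) = \frac{497917}{5872}$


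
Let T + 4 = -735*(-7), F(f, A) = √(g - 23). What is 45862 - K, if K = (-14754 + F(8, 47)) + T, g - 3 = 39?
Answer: 55475 - √19 ≈ 55471.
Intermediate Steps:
g = 42 (g = 3 + 39 = 42)
F(f, A) = √19 (F(f, A) = √(42 - 23) = √19)
T = 5141 (T = -4 - 735*(-7) = -4 + 5145 = 5141)
K = -9613 + √19 (K = (-14754 + √19) + 5141 = -9613 + √19 ≈ -9608.6)
45862 - K = 45862 - (-9613 + √19) = 45862 + (9613 - √19) = 55475 - √19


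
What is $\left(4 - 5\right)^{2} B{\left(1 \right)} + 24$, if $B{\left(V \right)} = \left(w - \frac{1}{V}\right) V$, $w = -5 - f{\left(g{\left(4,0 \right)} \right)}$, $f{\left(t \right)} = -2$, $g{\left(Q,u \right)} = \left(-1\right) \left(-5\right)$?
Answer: $20$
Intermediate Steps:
$g{\left(Q,u \right)} = 5$
$w = -3$ ($w = -5 - -2 = -5 + 2 = -3$)
$B{\left(V \right)} = V \left(-3 - \frac{1}{V}\right)$ ($B{\left(V \right)} = \left(-3 - \frac{1}{V}\right) V = V \left(-3 - \frac{1}{V}\right)$)
$\left(4 - 5\right)^{2} B{\left(1 \right)} + 24 = \left(4 - 5\right)^{2} \left(-1 - 3\right) + 24 = \left(-1\right)^{2} \left(-1 - 3\right) + 24 = 1 \left(-4\right) + 24 = -4 + 24 = 20$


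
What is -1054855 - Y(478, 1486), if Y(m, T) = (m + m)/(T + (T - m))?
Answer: -1315404663/1247 ≈ -1.0549e+6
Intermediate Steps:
Y(m, T) = 2*m/(-m + 2*T) (Y(m, T) = (2*m)/(-m + 2*T) = 2*m/(-m + 2*T))
-1054855 - Y(478, 1486) = -1054855 - 2*478/(-1*478 + 2*1486) = -1054855 - 2*478/(-478 + 2972) = -1054855 - 2*478/2494 = -1054855 - 1*478/1247 = -1054855 - 478/1247 = -1315404663/1247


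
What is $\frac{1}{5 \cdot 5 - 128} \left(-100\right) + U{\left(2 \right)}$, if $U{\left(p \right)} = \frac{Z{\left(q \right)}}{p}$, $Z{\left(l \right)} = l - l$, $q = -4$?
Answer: $\frac{100}{103} \approx 0.97087$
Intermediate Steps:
$Z{\left(l \right)} = 0$
$U{\left(p \right)} = 0$ ($U{\left(p \right)} = \frac{0}{p} = 0$)
$\frac{1}{5 \cdot 5 - 128} \left(-100\right) + U{\left(2 \right)} = \frac{1}{5 \cdot 5 - 128} \left(-100\right) + 0 = \frac{1}{25 - 128} \left(-100\right) + 0 = \frac{1}{-103} \left(-100\right) + 0 = \left(- \frac{1}{103}\right) \left(-100\right) + 0 = \frac{100}{103} + 0 = \frac{100}{103}$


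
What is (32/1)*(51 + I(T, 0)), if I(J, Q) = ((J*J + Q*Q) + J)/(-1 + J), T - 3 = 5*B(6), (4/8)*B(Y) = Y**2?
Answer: 2409504/181 ≈ 13312.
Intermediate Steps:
B(Y) = 2*Y**2
T = 363 (T = 3 + 5*(2*6**2) = 3 + 5*(2*36) = 3 + 5*72 = 3 + 360 = 363)
I(J, Q) = (J + J**2 + Q**2)/(-1 + J) (I(J, Q) = ((J**2 + Q**2) + J)/(-1 + J) = (J + J**2 + Q**2)/(-1 + J))
(32/1)*(51 + I(T, 0)) = (32/1)*(51 + (363 + 363**2 + 0**2)/(-1 + 363)) = (32*1)*(51 + (363 + 131769 + 0)/362) = 32*(51 + (1/362)*132132) = 32*(51 + 66066/181) = 32*(75297/181) = 2409504/181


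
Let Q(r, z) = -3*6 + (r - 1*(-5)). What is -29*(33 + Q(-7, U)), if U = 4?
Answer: -377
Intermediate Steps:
Q(r, z) = -13 + r (Q(r, z) = -18 + (r + 5) = -18 + (5 + r) = -13 + r)
-29*(33 + Q(-7, U)) = -29*(33 + (-13 - 7)) = -29*(33 - 20) = -29*13 = -377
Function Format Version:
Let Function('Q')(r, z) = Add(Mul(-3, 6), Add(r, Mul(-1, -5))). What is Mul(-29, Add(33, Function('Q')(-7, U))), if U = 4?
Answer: -377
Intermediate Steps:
Function('Q')(r, z) = Add(-13, r) (Function('Q')(r, z) = Add(-18, Add(r, 5)) = Add(-18, Add(5, r)) = Add(-13, r))
Mul(-29, Add(33, Function('Q')(-7, U))) = Mul(-29, Add(33, Add(-13, -7))) = Mul(-29, Add(33, -20)) = Mul(-29, 13) = -377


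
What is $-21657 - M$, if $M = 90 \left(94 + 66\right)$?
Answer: $-36057$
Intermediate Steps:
$M = 14400$ ($M = 90 \cdot 160 = 14400$)
$-21657 - M = -21657 - 14400 = -36057$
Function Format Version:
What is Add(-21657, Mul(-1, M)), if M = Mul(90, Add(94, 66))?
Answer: -36057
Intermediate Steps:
M = 14400 (M = Mul(90, 160) = 14400)
Add(-21657, Mul(-1, M)) = Add(-21657, Mul(-1, 14400)) = Add(-21657, -14400) = -36057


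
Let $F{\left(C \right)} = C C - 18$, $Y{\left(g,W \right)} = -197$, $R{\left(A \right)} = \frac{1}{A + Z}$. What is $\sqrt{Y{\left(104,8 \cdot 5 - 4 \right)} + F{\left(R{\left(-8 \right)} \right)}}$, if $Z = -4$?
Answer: $\frac{i \sqrt{30959}}{12} \approx 14.663 i$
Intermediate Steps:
$R{\left(A \right)} = \frac{1}{-4 + A}$ ($R{\left(A \right)} = \frac{1}{A - 4} = \frac{1}{-4 + A}$)
$F{\left(C \right)} = -18 + C^{2}$ ($F{\left(C \right)} = C^{2} - 18 = -18 + C^{2}$)
$\sqrt{Y{\left(104,8 \cdot 5 - 4 \right)} + F{\left(R{\left(-8 \right)} \right)}} = \sqrt{-197 - \left(18 - \left(\frac{1}{-4 - 8}\right)^{2}\right)} = \sqrt{-197 - \left(18 - \left(\frac{1}{-12}\right)^{2}\right)} = \sqrt{-197 - \left(18 - \left(- \frac{1}{12}\right)^{2}\right)} = \sqrt{-197 + \left(-18 + \frac{1}{144}\right)} = \sqrt{-197 - \frac{2591}{144}} = \sqrt{- \frac{30959}{144}} = \frac{i \sqrt{30959}}{12}$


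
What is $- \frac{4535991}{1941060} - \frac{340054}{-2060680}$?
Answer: $- \frac{1064603029}{490184255} \approx -2.1718$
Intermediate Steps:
$- \frac{4535991}{1941060} - \frac{340054}{-2060680} = \left(-4535991\right) \frac{1}{1941060} - - \frac{170027}{1030340} = - \frac{88941}{38060} + \frac{170027}{1030340} = - \frac{1064603029}{490184255}$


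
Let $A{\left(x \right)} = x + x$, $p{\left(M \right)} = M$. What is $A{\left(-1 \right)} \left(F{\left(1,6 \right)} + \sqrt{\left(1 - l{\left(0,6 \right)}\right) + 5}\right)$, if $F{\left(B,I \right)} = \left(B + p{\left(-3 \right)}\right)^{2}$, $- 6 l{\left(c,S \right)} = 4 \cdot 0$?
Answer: $-8 - 2 \sqrt{6} \approx -12.899$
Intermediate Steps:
$l{\left(c,S \right)} = 0$ ($l{\left(c,S \right)} = - \frac{4 \cdot 0}{6} = \left(- \frac{1}{6}\right) 0 = 0$)
$F{\left(B,I \right)} = \left(-3 + B\right)^{2}$ ($F{\left(B,I \right)} = \left(B - 3\right)^{2} = \left(-3 + B\right)^{2}$)
$A{\left(x \right)} = 2 x$
$A{\left(-1 \right)} \left(F{\left(1,6 \right)} + \sqrt{\left(1 - l{\left(0,6 \right)}\right) + 5}\right) = 2 \left(-1\right) \left(\left(-3 + 1\right)^{2} + \sqrt{\left(1 - 0\right) + 5}\right) = - 2 \left(\left(-2\right)^{2} + \sqrt{\left(1 + 0\right) + 5}\right) = - 2 \left(4 + \sqrt{1 + 5}\right) = - 2 \left(4 + \sqrt{6}\right) = -8 - 2 \sqrt{6}$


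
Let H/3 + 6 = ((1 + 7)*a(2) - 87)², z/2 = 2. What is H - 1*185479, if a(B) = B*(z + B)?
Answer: -185254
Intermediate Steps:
z = 4 (z = 2*2 = 4)
a(B) = B*(4 + B)
H = 225 (H = -18 + 3*((1 + 7)*(2*(4 + 2)) - 87)² = -18 + 3*(8*(2*6) - 87)² = -18 + 3*(8*12 - 87)² = -18 + 3*(96 - 87)² = -18 + 3*9² = -18 + 3*81 = -18 + 243 = 225)
H - 1*185479 = 225 - 1*185479 = 225 - 185479 = -185254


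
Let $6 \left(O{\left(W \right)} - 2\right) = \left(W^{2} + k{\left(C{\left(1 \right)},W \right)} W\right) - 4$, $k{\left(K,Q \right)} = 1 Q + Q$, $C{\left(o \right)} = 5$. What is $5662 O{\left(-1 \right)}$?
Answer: $\frac{31141}{3} \approx 10380.0$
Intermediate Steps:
$k{\left(K,Q \right)} = 2 Q$ ($k{\left(K,Q \right)} = Q + Q = 2 Q$)
$O{\left(W \right)} = \frac{4}{3} + \frac{W^{2}}{2}$ ($O{\left(W \right)} = 2 + \frac{\left(W^{2} + 2 W W\right) - 4}{6} = 2 + \frac{\left(W^{2} + 2 W^{2}\right) - 4}{6} = 2 + \frac{3 W^{2} - 4}{6} = 2 + \frac{-4 + 3 W^{2}}{6} = 2 + \left(- \frac{2}{3} + \frac{W^{2}}{2}\right) = \frac{4}{3} + \frac{W^{2}}{2}$)
$5662 O{\left(-1 \right)} = 5662 \left(\frac{4}{3} + \frac{\left(-1\right)^{2}}{2}\right) = 5662 \left(\frac{4}{3} + \frac{1}{2} \cdot 1\right) = 5662 \left(\frac{4}{3} + \frac{1}{2}\right) = 5662 \cdot \frac{11}{6} = \frac{31141}{3}$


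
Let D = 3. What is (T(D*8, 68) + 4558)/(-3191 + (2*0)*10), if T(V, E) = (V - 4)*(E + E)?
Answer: -7278/3191 ≈ -2.2808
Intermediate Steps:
T(V, E) = 2*E*(-4 + V) (T(V, E) = (-4 + V)*(2*E) = 2*E*(-4 + V))
(T(D*8, 68) + 4558)/(-3191 + (2*0)*10) = (2*68*(-4 + 3*8) + 4558)/(-3191 + (2*0)*10) = (2*68*(-4 + 24) + 4558)/(-3191 + 0*10) = (2*68*20 + 4558)/(-3191 + 0) = (2720 + 4558)/(-3191) = 7278*(-1/3191) = -7278/3191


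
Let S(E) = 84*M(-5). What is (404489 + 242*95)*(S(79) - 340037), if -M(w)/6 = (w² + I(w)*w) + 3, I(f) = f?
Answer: -156777495771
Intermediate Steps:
M(w) = -18 - 12*w² (M(w) = -6*((w² + w*w) + 3) = -6*((w² + w²) + 3) = -6*(2*w² + 3) = -6*(3 + 2*w²) = -18 - 12*w²)
S(E) = -26712 (S(E) = 84*(-18 - 12*(-5)²) = 84*(-18 - 12*25) = 84*(-18 - 300) = 84*(-318) = -26712)
(404489 + 242*95)*(S(79) - 340037) = (404489 + 242*95)*(-26712 - 340037) = (404489 + 22990)*(-366749) = 427479*(-366749) = -156777495771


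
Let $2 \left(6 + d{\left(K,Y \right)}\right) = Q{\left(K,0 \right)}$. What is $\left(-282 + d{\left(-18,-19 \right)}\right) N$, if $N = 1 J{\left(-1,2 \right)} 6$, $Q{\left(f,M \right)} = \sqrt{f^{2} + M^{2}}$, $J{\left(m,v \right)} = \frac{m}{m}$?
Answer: $-1674$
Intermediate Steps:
$J{\left(m,v \right)} = 1$
$Q{\left(f,M \right)} = \sqrt{M^{2} + f^{2}}$
$d{\left(K,Y \right)} = -6 + \frac{\sqrt{K^{2}}}{2}$ ($d{\left(K,Y \right)} = -6 + \frac{\sqrt{0^{2} + K^{2}}}{2} = -6 + \frac{\sqrt{0 + K^{2}}}{2} = -6 + \frac{\sqrt{K^{2}}}{2}$)
$N = 6$ ($N = 1 \cdot 1 \cdot 6 = 1 \cdot 6 = 6$)
$\left(-282 + d{\left(-18,-19 \right)}\right) N = \left(-282 - \left(6 - \frac{\sqrt{\left(-18\right)^{2}}}{2}\right)\right) 6 = \left(-282 - \left(6 - \frac{\sqrt{324}}{2}\right)\right) 6 = \left(-282 + \left(-6 + \frac{1}{2} \cdot 18\right)\right) 6 = \left(-282 + \left(-6 + 9\right)\right) 6 = \left(-282 + 3\right) 6 = \left(-279\right) 6 = -1674$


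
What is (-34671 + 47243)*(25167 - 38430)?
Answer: -166742436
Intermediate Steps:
(-34671 + 47243)*(25167 - 38430) = 12572*(-13263) = -166742436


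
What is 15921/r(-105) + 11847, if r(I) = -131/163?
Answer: -1043166/131 ≈ -7963.1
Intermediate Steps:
r(I) = -131/163 (r(I) = -131*1/163 = -131/163)
15921/r(-105) + 11847 = 15921/(-131/163) + 11847 = 15921*(-163/131) + 11847 = -2595123/131 + 11847 = -1043166/131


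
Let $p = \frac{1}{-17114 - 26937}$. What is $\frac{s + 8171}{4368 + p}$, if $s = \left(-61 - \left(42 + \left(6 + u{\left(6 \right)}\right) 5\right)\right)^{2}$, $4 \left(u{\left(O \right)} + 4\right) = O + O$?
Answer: $\frac{1081672305}{192414767} \approx 5.6216$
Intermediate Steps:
$p = - \frac{1}{44051}$ ($p = \frac{1}{-44051} = - \frac{1}{44051} \approx -2.2701 \cdot 10^{-5}$)
$u{\left(O \right)} = -4 + \frac{O}{2}$ ($u{\left(O \right)} = -4 + \frac{O + O}{4} = -4 + \frac{2 O}{4} = -4 + \frac{O}{2}$)
$s = 16384$ ($s = \left(-61 - \left(42 + \left(6 + \left(-4 + \frac{1}{2} \cdot 6\right)\right) 5\right)\right)^{2} = \left(-61 - \left(42 + \left(6 + \left(-4 + 3\right)\right) 5\right)\right)^{2} = \left(-61 - \left(42 + \left(6 - 1\right) 5\right)\right)^{2} = \left(-61 - \left(42 + 5 \cdot 5\right)\right)^{2} = \left(-61 - 67\right)^{2} = \left(-128\right)^{2} = 16384$)
$\frac{s + 8171}{4368 + p} = \frac{16384 + 8171}{4368 - \frac{1}{44051}} = \frac{24555}{\frac{192414767}{44051}} = 24555 \cdot \frac{44051}{192414767} = \frac{1081672305}{192414767}$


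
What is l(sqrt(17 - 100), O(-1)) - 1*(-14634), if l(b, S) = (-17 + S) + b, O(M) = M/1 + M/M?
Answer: 14617 + I*sqrt(83) ≈ 14617.0 + 9.1104*I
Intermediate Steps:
O(M) = 1 + M (O(M) = M*1 + 1 = M + 1 = 1 + M)
l(b, S) = -17 + S + b
l(sqrt(17 - 100), O(-1)) - 1*(-14634) = (-17 + (1 - 1) + sqrt(17 - 100)) - 1*(-14634) = (-17 + 0 + sqrt(-83)) + 14634 = (-17 + 0 + I*sqrt(83)) + 14634 = (-17 + I*sqrt(83)) + 14634 = 14617 + I*sqrt(83)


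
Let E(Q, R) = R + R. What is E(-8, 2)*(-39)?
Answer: -156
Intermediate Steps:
E(Q, R) = 2*R
E(-8, 2)*(-39) = (2*2)*(-39) = 4*(-39) = -156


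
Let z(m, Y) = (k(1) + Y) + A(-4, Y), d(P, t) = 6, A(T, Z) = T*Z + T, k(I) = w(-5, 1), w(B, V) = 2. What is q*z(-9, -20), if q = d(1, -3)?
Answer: 348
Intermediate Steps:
k(I) = 2
A(T, Z) = T + T*Z
q = 6
z(m, Y) = -2 - 3*Y (z(m, Y) = (2 + Y) - 4*(1 + Y) = (2 + Y) + (-4 - 4*Y) = -2 - 3*Y)
q*z(-9, -20) = 6*(-2 - 3*(-20)) = 6*(-2 + 60) = 6*58 = 348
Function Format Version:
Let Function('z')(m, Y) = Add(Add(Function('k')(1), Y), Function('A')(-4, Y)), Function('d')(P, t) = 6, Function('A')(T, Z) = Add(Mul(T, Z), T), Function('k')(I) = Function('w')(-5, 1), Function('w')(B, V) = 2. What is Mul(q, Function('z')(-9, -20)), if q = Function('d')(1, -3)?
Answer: 348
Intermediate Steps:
Function('k')(I) = 2
Function('A')(T, Z) = Add(T, Mul(T, Z))
q = 6
Function('z')(m, Y) = Add(-2, Mul(-3, Y)) (Function('z')(m, Y) = Add(Add(2, Y), Mul(-4, Add(1, Y))) = Add(Add(2, Y), Add(-4, Mul(-4, Y))) = Add(-2, Mul(-3, Y)))
Mul(q, Function('z')(-9, -20)) = Mul(6, Add(-2, Mul(-3, -20))) = Mul(6, Add(-2, 60)) = Mul(6, 58) = 348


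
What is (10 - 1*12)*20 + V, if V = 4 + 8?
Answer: -28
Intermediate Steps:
V = 12
(10 - 1*12)*20 + V = (10 - 1*12)*20 + 12 = (10 - 12)*20 + 12 = -2*20 + 12 = -40 + 12 = -28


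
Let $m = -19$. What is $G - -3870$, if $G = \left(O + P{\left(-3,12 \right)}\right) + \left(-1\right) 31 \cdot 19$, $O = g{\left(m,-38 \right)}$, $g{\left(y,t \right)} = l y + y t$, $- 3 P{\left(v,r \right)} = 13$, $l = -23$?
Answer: $\frac{13307}{3} \approx 4435.7$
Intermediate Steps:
$P{\left(v,r \right)} = - \frac{13}{3}$ ($P{\left(v,r \right)} = \left(- \frac{1}{3}\right) 13 = - \frac{13}{3}$)
$g{\left(y,t \right)} = - 23 y + t y$ ($g{\left(y,t \right)} = - 23 y + y t = - 23 y + t y$)
$O = 1159$ ($O = - 19 \left(-23 - 38\right) = \left(-19\right) \left(-61\right) = 1159$)
$G = \frac{1697}{3}$ ($G = \left(1159 - \frac{13}{3}\right) + \left(-1\right) 31 \cdot 19 = \frac{3464}{3} - 589 = \frac{1697}{3} \approx 565.67$)
$G - -3870 = \frac{1697}{3} - -3870 = \frac{1697}{3} + 3870 = \frac{13307}{3}$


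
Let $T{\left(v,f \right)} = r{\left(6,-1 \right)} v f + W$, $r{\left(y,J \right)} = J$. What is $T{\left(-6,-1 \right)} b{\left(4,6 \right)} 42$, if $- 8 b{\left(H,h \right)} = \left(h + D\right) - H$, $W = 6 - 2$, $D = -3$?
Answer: $- \frac{21}{2} \approx -10.5$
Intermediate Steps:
$W = 4$
$b{\left(H,h \right)} = \frac{3}{8} - \frac{h}{8} + \frac{H}{8}$ ($b{\left(H,h \right)} = - \frac{\left(h - 3\right) - H}{8} = - \frac{\left(-3 + h\right) - H}{8} = - \frac{-3 + h - H}{8} = \frac{3}{8} - \frac{h}{8} + \frac{H}{8}$)
$T{\left(v,f \right)} = 4 - f v$ ($T{\left(v,f \right)} = - v f + 4 = - f v + 4 = 4 - f v$)
$T{\left(-6,-1 \right)} b{\left(4,6 \right)} 42 = \left(4 - \left(-1\right) \left(-6\right)\right) \left(\frac{3}{8} - \frac{3}{4} + \frac{1}{8} \cdot 4\right) 42 = \left(4 - 6\right) \left(\frac{3}{8} - \frac{3}{4} + \frac{1}{2}\right) 42 = \left(-2\right) \frac{1}{8} \cdot 42 = \left(- \frac{1}{4}\right) 42 = - \frac{21}{2}$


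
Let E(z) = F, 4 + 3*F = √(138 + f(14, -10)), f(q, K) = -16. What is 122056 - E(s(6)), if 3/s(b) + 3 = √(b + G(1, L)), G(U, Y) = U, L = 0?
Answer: 366172/3 - √122/3 ≈ 1.2205e+5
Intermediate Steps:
s(b) = 3/(-3 + √(1 + b)) (s(b) = 3/(-3 + √(b + 1)) = 3/(-3 + √(1 + b)))
F = -4/3 + √122/3 (F = -4/3 + √(138 - 16)/3 = -4/3 + √122/3 ≈ 2.3485)
E(z) = -4/3 + √122/3
122056 - E(s(6)) = 122056 - (-4/3 + √122/3) = 122056 + (4/3 - √122/3) = 366172/3 - √122/3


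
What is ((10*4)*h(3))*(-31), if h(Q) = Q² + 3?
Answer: -14880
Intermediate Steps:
h(Q) = 3 + Q²
((10*4)*h(3))*(-31) = ((10*4)*(3 + 3²))*(-31) = (40*(3 + 9))*(-31) = (40*12)*(-31) = 480*(-31) = -14880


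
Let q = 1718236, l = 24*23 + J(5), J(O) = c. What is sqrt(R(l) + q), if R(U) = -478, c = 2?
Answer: 3*sqrt(190862) ≈ 1310.6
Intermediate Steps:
J(O) = 2
l = 554 (l = 24*23 + 2 = 552 + 2 = 554)
sqrt(R(l) + q) = sqrt(-478 + 1718236) = sqrt(1717758) = 3*sqrt(190862)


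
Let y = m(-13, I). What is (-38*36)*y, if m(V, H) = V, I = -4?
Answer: 17784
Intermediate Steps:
y = -13
(-38*36)*y = -38*36*(-13) = -1368*(-13) = 17784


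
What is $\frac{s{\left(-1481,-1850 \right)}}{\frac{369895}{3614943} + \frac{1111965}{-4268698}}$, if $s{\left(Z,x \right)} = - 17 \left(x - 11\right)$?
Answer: $- \frac{488193709251468318}{2440720046285} \approx -2.0002 \cdot 10^{5}$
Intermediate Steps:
$s{\left(Z,x \right)} = 187 - 17 x$ ($s{\left(Z,x \right)} = - 17 \left(-11 + x\right) = 187 - 17 x$)
$\frac{s{\left(-1481,-1850 \right)}}{\frac{369895}{3614943} + \frac{1111965}{-4268698}} = \frac{187 - -31450}{\frac{369895}{3614943} + \frac{1111965}{-4268698}} = \frac{187 + 31450}{369895 \cdot \frac{1}{3614943} + 1111965 \left(- \frac{1}{4268698}\right)} = \frac{31637}{\frac{369895}{3614943} - \frac{1111965}{4268698}} = \frac{31637}{- \frac{2440720046285}{15431099954214}} = 31637 \left(- \frac{15431099954214}{2440720046285}\right) = - \frac{488193709251468318}{2440720046285}$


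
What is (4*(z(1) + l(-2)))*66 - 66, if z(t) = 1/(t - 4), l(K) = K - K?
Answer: -154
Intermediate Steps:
l(K) = 0
z(t) = 1/(-4 + t)
(4*(z(1) + l(-2)))*66 - 66 = (4*(1/(-4 + 1) + 0))*66 - 66 = (4*(1/(-3) + 0))*66 - 66 = (4*(-⅓ + 0))*66 - 66 = (4*(-⅓))*66 - 66 = -4/3*66 - 66 = -88 - 66 = -154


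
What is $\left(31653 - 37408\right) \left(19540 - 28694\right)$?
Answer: $52681270$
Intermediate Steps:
$\left(31653 - 37408\right) \left(19540 - 28694\right) = \left(-5755\right) \left(-9154\right) = 52681270$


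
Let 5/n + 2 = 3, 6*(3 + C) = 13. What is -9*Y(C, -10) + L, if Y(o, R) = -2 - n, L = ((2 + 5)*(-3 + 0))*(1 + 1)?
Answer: 21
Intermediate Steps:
C = -⅚ (C = -3 + (⅙)*13 = -3 + 13/6 = -⅚ ≈ -0.83333)
n = 5 (n = 5/(-2 + 3) = 5/1 = 5*1 = 5)
L = -42 (L = (7*(-3))*2 = -21*2 = -42)
Y(o, R) = -7 (Y(o, R) = -2 - 1*5 = -2 - 5 = -7)
-9*Y(C, -10) + L = -9*(-7) - 42 = 63 - 42 = 21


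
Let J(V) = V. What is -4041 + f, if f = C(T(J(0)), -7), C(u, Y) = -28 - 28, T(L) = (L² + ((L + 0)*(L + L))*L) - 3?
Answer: -4097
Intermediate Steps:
T(L) = -3 + L² + 2*L³ (T(L) = (L² + (L*(2*L))*L) - 3 = (L² + (2*L²)*L) - 3 = (L² + 2*L³) - 3 = -3 + L² + 2*L³)
C(u, Y) = -56
f = -56
-4041 + f = -4041 - 56 = -4097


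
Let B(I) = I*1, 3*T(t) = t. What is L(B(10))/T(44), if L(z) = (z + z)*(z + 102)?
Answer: 1680/11 ≈ 152.73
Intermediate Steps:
T(t) = t/3
B(I) = I
L(z) = 2*z*(102 + z) (L(z) = (2*z)*(102 + z) = 2*z*(102 + z))
L(B(10))/T(44) = (2*10*(102 + 10))/(((⅓)*44)) = (2*10*112)/(44/3) = 2240*(3/44) = 1680/11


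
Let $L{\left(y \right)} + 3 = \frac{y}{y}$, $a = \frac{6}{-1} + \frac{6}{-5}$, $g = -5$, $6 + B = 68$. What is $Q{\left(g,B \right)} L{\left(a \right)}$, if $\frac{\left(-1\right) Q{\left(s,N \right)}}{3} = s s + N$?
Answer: $522$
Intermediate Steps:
$B = 62$ ($B = -6 + 68 = 62$)
$Q{\left(s,N \right)} = - 3 N - 3 s^{2}$ ($Q{\left(s,N \right)} = - 3 \left(s s + N\right) = - 3 \left(s^{2} + N\right) = - 3 \left(N + s^{2}\right) = - 3 N - 3 s^{2}$)
$a = - \frac{36}{5}$ ($a = 6 \left(-1\right) + 6 \left(- \frac{1}{5}\right) = -6 - \frac{6}{5} = - \frac{36}{5} \approx -7.2$)
$L{\left(y \right)} = -2$ ($L{\left(y \right)} = -3 + \frac{y}{y} = -3 + 1 = -2$)
$Q{\left(g,B \right)} L{\left(a \right)} = \left(\left(-3\right) 62 - 3 \left(-5\right)^{2}\right) \left(-2\right) = \left(-186 - 75\right) \left(-2\right) = \left(-261\right) \left(-2\right) = 522$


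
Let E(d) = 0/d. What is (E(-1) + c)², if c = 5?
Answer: 25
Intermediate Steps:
E(d) = 0
(E(-1) + c)² = (0 + 5)² = 5² = 25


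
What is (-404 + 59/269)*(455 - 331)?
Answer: -13468508/269 ≈ -50069.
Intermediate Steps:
(-404 + 59/269)*(455 - 331) = (-404 + 59*(1/269))*124 = (-404 + 59/269)*124 = -108617/269*124 = -13468508/269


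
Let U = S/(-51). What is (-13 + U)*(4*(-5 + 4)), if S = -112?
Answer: 2204/51 ≈ 43.216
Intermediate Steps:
U = 112/51 (U = -112/(-51) = -112*(-1/51) = 112/51 ≈ 2.1961)
(-13 + U)*(4*(-5 + 4)) = (-13 + 112/51)*(4*(-5 + 4)) = -2204*(-1)/51 = -551/51*(-4) = 2204/51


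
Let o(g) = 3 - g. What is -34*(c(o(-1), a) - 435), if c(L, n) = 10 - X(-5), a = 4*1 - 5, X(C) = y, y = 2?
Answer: 14518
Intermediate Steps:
X(C) = 2
a = -1 (a = 4 - 5 = -1)
c(L, n) = 8 (c(L, n) = 10 - 1*2 = 10 - 2 = 8)
-34*(c(o(-1), a) - 435) = -34*(8 - 435) = -34*(-427) = 14518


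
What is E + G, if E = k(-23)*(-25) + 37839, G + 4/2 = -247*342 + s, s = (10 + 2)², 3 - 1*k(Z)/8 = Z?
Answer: -51693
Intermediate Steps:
k(Z) = 24 - 8*Z
s = 144 (s = 12² = 144)
G = -84332 (G = -2 + (-247*342 + 144) = -2 + (-84474 + 144) = -2 - 84330 = -84332)
E = 32639 (E = (24 - 8*(-23))*(-25) + 37839 = (24 + 184)*(-25) + 37839 = 208*(-25) + 37839 = -5200 + 37839 = 32639)
E + G = 32639 - 84332 = -51693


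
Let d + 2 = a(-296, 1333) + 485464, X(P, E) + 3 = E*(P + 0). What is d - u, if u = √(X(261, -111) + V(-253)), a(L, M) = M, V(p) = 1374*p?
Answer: 486795 - 6*I*√10461 ≈ 4.868e+5 - 613.67*I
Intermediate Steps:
X(P, E) = -3 + E*P (X(P, E) = -3 + E*(P + 0) = -3 + E*P)
d = 486795 (d = -2 + (1333 + 485464) = -2 + 486797 = 486795)
u = 6*I*√10461 (u = √((-3 - 111*261) + 1374*(-253)) = √((-3 - 28971) - 347622) = √(-28974 - 347622) = √(-376596) = 6*I*√10461 ≈ 613.67*I)
d - u = 486795 - 6*I*√10461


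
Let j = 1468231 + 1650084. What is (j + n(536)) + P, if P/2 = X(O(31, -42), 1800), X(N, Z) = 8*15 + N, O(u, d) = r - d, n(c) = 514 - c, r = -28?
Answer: 3118561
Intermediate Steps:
O(u, d) = -28 - d
X(N, Z) = 120 + N
P = 268 (P = 2*(120 + (-28 - 1*(-42))) = 2*(120 + (-28 + 42)) = 2*(120 + 14) = 2*134 = 268)
j = 3118315
(j + n(536)) + P = (3118315 + (514 - 1*536)) + 268 = (3118315 + (514 - 536)) + 268 = (3118315 - 22) + 268 = 3118293 + 268 = 3118561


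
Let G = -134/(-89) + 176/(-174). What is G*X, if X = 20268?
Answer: 25848456/2581 ≈ 10015.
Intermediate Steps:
G = 3826/7743 (G = -134*(-1/89) + 176*(-1/174) = 134/89 - 88/87 = 3826/7743 ≈ 0.49412)
G*X = (3826/7743)*20268 = 25848456/2581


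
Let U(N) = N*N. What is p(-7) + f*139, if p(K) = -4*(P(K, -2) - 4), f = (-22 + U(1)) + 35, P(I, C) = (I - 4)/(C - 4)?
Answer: 5864/3 ≈ 1954.7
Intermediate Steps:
U(N) = N²
P(I, C) = (-4 + I)/(-4 + C)
f = 14 (f = (-22 + 1²) + 35 = (-22 + 1) + 35 = -21 + 35 = 14)
p(K) = 40/3 + 2*K/3 (p(K) = -4*((-4 + K)/(-4 - 2) - 4) = -4*((-4 + K)/(-6) - 4) = -4*(-(-4 + K)/6 - 4) = -4*((⅔ - K/6) - 4) = -4*(-10/3 - K/6) = 40/3 + 2*K/3)
p(-7) + f*139 = (40/3 + (⅔)*(-7)) + 14*139 = (40/3 - 14/3) + 1946 = 26/3 + 1946 = 5864/3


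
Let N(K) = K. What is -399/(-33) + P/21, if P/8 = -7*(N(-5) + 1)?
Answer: 751/33 ≈ 22.758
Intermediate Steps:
P = 224 (P = 8*(-7*(-5 + 1)) = 8*(-7*(-4)) = 8*28 = 224)
-399/(-33) + P/21 = -399/(-33) + 224/21 = -399*(-1/33) + 224*(1/21) = 133/11 + 32/3 = 751/33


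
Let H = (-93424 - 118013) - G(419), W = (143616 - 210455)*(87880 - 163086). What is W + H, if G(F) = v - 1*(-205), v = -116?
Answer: 5026482308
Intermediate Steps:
G(F) = 89 (G(F) = -116 - 1*(-205) = -116 + 205 = 89)
W = 5026693834 (W = -66839*(-75206) = 5026693834)
H = -211526 (H = (-93424 - 118013) - 1*89 = -211437 - 89 = -211526)
W + H = 5026693834 - 211526 = 5026482308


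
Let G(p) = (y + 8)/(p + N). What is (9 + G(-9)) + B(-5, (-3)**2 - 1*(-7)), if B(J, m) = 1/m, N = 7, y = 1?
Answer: 73/16 ≈ 4.5625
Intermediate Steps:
G(p) = 9/(7 + p) (G(p) = (1 + 8)/(p + 7) = 9/(7 + p))
(9 + G(-9)) + B(-5, (-3)**2 - 1*(-7)) = (9 + 9/(7 - 9)) + 1/((-3)**2 - 1*(-7)) = (9 + 9/(-2)) + 1/(9 + 7) = (9 + 9*(-1/2)) + 1/16 = (9 - 9/2) + 1/16 = 9/2 + 1/16 = 73/16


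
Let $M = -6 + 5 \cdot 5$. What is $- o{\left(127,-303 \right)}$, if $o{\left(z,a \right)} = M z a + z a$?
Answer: $769620$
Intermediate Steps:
$M = 19$ ($M = -6 + 25 = 19$)
$o{\left(z,a \right)} = 20 a z$ ($o{\left(z,a \right)} = 19 z a + z a = 19 a z + a z = 20 a z$)
$- o{\left(127,-303 \right)} = - 20 \left(-303\right) 127 = \left(-1\right) \left(-769620\right) = 769620$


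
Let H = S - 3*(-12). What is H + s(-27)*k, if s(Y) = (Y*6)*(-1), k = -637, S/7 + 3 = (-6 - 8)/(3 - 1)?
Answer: -103228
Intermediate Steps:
S = -70 (S = -21 + 7*((-6 - 8)/(3 - 1)) = -21 + 7*(-14/2) = -21 + 7*(-14*½) = -21 + 7*(-7) = -21 - 49 = -70)
H = -34 (H = -70 - 3*(-12) = -70 + 36 = -34)
s(Y) = -6*Y (s(Y) = (6*Y)*(-1) = -6*Y)
H + s(-27)*k = -34 - 6*(-27)*(-637) = -34 + 162*(-637) = -34 - 103194 = -103228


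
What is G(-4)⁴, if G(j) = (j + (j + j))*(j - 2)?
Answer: 26873856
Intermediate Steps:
G(j) = 3*j*(-2 + j) (G(j) = (j + 2*j)*(-2 + j) = (3*j)*(-2 + j) = 3*j*(-2 + j))
G(-4)⁴ = (3*(-4)*(-2 - 4))⁴ = (3*(-4)*(-6))⁴ = 72⁴ = 26873856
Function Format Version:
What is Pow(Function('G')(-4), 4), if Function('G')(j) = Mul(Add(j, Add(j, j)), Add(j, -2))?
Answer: 26873856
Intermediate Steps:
Function('G')(j) = Mul(3, j, Add(-2, j)) (Function('G')(j) = Mul(Add(j, Mul(2, j)), Add(-2, j)) = Mul(Mul(3, j), Add(-2, j)) = Mul(3, j, Add(-2, j)))
Pow(Function('G')(-4), 4) = Pow(Mul(3, -4, Add(-2, -4)), 4) = Pow(Mul(3, -4, -6), 4) = Pow(72, 4) = 26873856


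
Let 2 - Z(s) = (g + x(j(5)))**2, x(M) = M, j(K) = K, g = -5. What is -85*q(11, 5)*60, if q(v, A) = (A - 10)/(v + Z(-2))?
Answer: 25500/13 ≈ 1961.5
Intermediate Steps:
Z(s) = 2 (Z(s) = 2 - (-5 + 5)**2 = 2 - 1*0**2 = 2 - 1*0 = 2 + 0 = 2)
q(v, A) = (-10 + A)/(2 + v) (q(v, A) = (A - 10)/(v + 2) = (-10 + A)/(2 + v))
-85*q(11, 5)*60 = -85*(-10 + 5)/(2 + 11)*60 = -85*(-5)/13*60 = -85*(-5/13)*60 = (425/13)*60 = 25500/13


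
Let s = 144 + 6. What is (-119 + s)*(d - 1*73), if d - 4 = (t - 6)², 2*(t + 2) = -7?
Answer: 7843/4 ≈ 1960.8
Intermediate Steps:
t = -11/2 (t = -2 + (½)*(-7) = -2 - 7/2 = -11/2 ≈ -5.5000)
d = 545/4 (d = 4 + (-11/2 - 6)² = 4 + (-23/2)² = 4 + 529/4 = 545/4 ≈ 136.25)
s = 150
(-119 + s)*(d - 1*73) = (-119 + 150)*(545/4 - 1*73) = 31*(545/4 - 73) = 31*(253/4) = 7843/4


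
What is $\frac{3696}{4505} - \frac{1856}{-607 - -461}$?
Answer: $\frac{4450448}{328865} \approx 13.533$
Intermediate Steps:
$\frac{3696}{4505} - \frac{1856}{-607 - -461} = 3696 \cdot \frac{1}{4505} - \frac{1856}{-607 + 461} = \frac{3696}{4505} - \frac{1856}{-146} = \frac{3696}{4505} - - \frac{928}{73} = \frac{3696}{4505} + \frac{928}{73} = \frac{4450448}{328865}$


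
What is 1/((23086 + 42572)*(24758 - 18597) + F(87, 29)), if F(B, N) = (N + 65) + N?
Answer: 1/404519061 ≈ 2.4721e-9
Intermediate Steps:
F(B, N) = 65 + 2*N (F(B, N) = (65 + N) + N = 65 + 2*N)
1/((23086 + 42572)*(24758 - 18597) + F(87, 29)) = 1/((23086 + 42572)*(24758 - 18597) + (65 + 2*29)) = 1/(65658*6161 + (65 + 58)) = 1/(404518938 + 123) = 1/404519061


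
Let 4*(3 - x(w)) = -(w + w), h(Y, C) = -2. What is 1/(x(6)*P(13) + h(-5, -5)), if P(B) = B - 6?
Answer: 1/40 ≈ 0.025000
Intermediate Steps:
P(B) = -6 + B
x(w) = 3 + w/2 (x(w) = 3 - (-1)*(w + w)/4 = 3 - (-1)*2*w/4 = 3 - (-1)*w/2 = 3 + w/2)
1/(x(6)*P(13) + h(-5, -5)) = 1/((3 + (1/2)*6)*(-6 + 13) - 2) = 1/((3 + 3)*7 - 2) = 1/(6*7 - 2) = 1/(42 - 2) = 1/40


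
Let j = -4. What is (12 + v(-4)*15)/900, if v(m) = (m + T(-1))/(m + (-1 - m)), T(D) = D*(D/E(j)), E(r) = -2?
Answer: 53/600 ≈ 0.088333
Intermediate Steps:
T(D) = -D²/2 (T(D) = D*(D/(-2)) = D*(D*(-½)) = D*(-D/2) = -D²/2)
v(m) = ½ - m (v(m) = (m - ½*(-1)²)/(m + (-1 - m)) = (m - ½*1)/(-1) = (m - ½)*(-1) = (-½ + m)*(-1) = ½ - m)
(12 + v(-4)*15)/900 = (12 + (½ - 1*(-4))*15)/900 = (12 + (½ + 4)*15)*(1/900) = (12 + (9/2)*15)*(1/900) = (12 + 135/2)*(1/900) = (159/2)*(1/900) = 53/600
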